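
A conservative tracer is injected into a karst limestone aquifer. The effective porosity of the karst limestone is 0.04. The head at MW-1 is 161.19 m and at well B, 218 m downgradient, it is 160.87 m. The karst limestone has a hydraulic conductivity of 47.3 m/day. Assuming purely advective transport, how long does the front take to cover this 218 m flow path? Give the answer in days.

Hydraulic gradient i = (161.19 − 160.87) / 218 = 0.32 / 218 = 0.001468.
Darcy flux q = K · i = 47.30 × 0.001468 = 0.06943 m/day.
Seepage velocity v = q / n_e = 0.06943 / 0.04 = 1.736 m/day.
Travel time t = L / v = 218 / 1.736 = 125.6 days.

126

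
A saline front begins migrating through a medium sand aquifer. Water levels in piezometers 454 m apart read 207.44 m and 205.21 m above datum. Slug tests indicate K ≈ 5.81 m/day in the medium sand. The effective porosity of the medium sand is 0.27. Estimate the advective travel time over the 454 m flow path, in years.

11.8

Hydraulic gradient i = (207.44 − 205.21) / 454 = 2.23 / 454 = 0.004912.
Darcy flux q = K · i = 5.810 × 0.004912 = 0.02854 m/day.
Seepage velocity v = q / n_e = 0.02854 / 0.27 = 0.1057 m/day.
Travel time t = L / v = 454 / 0.1057 = 4295 days = 11.76 years.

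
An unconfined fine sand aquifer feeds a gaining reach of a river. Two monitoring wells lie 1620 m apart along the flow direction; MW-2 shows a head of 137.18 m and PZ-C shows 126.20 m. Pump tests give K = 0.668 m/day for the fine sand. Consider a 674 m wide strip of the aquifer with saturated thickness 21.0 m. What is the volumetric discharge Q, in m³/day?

64.1

Cross-sectional area A = 674 × 21.0 = 14154 m².
Hydraulic gradient i = (137.18 − 126.20) / 1620 = 10.98 / 1620 = 0.006778.
Darcy's law: Q = K · A · i = 0.6680 × 14154 × 0.006778 = 64.08 m³/day.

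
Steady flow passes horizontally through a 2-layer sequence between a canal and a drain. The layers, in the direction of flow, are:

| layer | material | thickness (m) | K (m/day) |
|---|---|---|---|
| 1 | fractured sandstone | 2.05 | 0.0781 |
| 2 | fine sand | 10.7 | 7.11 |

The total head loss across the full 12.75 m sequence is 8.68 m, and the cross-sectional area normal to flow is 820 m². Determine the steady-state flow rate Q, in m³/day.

Flow is perpendicular to layering, so the layers act in series and the equivalent K is the thickness-weighted harmonic mean.
Total thickness L = 2.05 + 10.7 = 12.75 m.
Σ(b_i/K_i) = 2.05/0.0781 + 10.7/7.11 = 27.75 d.
K_eq = L / Σ(b_i/K_i) = 12.75 / 27.75 = 0.4594 m/day.
Q = K_eq · A · (Δh/L) = 0.4594 × 820 × (8.68/12.75) = 256.5 m³/day.

256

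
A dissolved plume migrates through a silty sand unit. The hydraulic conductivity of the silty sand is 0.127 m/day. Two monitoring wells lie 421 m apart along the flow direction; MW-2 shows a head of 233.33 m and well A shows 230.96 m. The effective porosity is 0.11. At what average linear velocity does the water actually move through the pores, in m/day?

0.00650

Hydraulic gradient i = (233.33 − 230.96) / 421 = 2.37 / 421 = 0.005629.
Darcy flux q = K · i = 0.1270 × 0.005629 = 0.0007149 m/day.
Seepage velocity v = q / n_e = 0.0007149 / 0.11 = 0.006499 m/day.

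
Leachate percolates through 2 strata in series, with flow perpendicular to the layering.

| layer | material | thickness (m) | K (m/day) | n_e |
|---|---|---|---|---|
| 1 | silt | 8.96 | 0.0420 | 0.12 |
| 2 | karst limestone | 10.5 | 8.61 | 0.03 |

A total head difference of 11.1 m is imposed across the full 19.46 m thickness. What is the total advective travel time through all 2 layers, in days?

With flow normal to the layers, continuity requires the same specific discharge q through every layer.
Σ(b_i/K_i) = 8.96/0.0420 + 10.5/8.61 = 214.6 d.
q = Δh / Σ(b_i/K_i) = 11.1 / 214.6 = 0.05174 m/day.
In each layer the seepage velocity is v_i = q/n_i, so the layer transit time is t_i = b_i·n_i / q:
  layer 1 (silt): t_1 = 8.96 × 0.12 / 0.05174 = 20.78 d
  layer 2 (karst limestone): t_2 = 10.5 × 0.03 / 0.05174 = 6.089 d
Total t = Σ t_i = 26.87 days.

26.9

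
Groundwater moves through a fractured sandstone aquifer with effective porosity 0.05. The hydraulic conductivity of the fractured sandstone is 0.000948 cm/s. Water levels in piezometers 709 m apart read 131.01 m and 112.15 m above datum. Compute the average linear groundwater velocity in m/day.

Convert K: 0.000948 cm/s × 864 = 0.8191 m/day.
Hydraulic gradient i = (131.01 − 112.15) / 709 = 18.86 / 709 = 0.02660.
Darcy flux q = K · i = 0.8191 × 0.02660 = 0.02179 m/day.
Seepage velocity v = q / n_e = 0.02179 / 0.05 = 0.4358 m/day.

0.436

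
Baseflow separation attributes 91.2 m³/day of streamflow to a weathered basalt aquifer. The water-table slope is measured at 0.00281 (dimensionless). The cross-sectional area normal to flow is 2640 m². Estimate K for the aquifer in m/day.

12.3

Hydraulic gradient i = 0.00281.
From Q = K·A·i, K = Q / (A·i) = 91.2 / (2640 × 0.002810) = 12.29 m/day.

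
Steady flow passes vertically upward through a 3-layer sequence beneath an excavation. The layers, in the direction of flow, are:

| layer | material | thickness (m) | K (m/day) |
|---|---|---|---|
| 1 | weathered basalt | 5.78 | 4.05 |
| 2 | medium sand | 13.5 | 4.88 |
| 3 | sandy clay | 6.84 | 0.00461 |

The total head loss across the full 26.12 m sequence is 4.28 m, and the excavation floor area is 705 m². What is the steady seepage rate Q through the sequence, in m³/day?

2.03

Flow is perpendicular to layering, so the layers act in series and the equivalent K is the thickness-weighted harmonic mean.
Total thickness L = 5.78 + 13.5 + 6.84 = 26.12 m.
Σ(b_i/K_i) = 5.78/4.05 + 13.5/4.88 + 6.84/0.00461 = 1488 d.
K_eq = L / Σ(b_i/K_i) = 26.12 / 1488 = 0.01755 m/day.
Q = K_eq · A · (Δh/L) = 0.01755 × 705 × (4.28/26.12) = 2.028 m³/day.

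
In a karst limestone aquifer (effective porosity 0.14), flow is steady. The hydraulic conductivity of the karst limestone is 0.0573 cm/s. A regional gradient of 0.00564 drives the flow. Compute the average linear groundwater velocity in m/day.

1.99

Convert K: 0.0573 cm/s × 864 = 49.51 m/day.
Hydraulic gradient i = 0.00564.
Darcy flux q = K · i = 49.51 × 0.005640 = 0.2792 m/day.
Seepage velocity v = q / n_e = 0.2792 / 0.14 = 1.994 m/day.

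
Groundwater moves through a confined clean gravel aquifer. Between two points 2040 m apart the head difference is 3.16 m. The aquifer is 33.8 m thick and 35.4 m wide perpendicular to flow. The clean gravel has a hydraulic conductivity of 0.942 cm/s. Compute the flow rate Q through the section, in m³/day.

1510

Convert K: 0.942 cm/s × 864 = 813.9 m/day.
Cross-sectional area A = 35.4 × 33.8 = 1197 m².
Hydraulic gradient i = Δh / L = 3.16 / 2040 = 0.001549.
Darcy's law: Q = K · A · i = 813.9 × 1197 × 0.001549 = 1508 m³/day.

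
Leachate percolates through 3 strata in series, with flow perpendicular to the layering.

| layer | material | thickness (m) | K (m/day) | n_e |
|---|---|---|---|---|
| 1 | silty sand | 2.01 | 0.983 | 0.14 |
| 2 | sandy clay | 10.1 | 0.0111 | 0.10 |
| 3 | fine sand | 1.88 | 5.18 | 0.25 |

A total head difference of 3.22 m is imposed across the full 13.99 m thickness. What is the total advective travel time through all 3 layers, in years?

With flow normal to the layers, continuity requires the same specific discharge q through every layer.
Σ(b_i/K_i) = 2.01/0.983 + 10.1/0.0111 + 1.88/5.18 = 912.3 d.
q = Δh / Σ(b_i/K_i) = 3.22 / 912.3 = 0.003529 m/day.
In each layer the seepage velocity is v_i = q/n_i, so the layer transit time is t_i = b_i·n_i / q:
  layer 1 (silty sand): t_1 = 2.01 × 0.14 / 0.003529 = 79.73 d
  layer 2 (sandy clay): t_2 = 10.1 × 0.10 / 0.003529 = 286.2 d
  layer 3 (fine sand): t_3 = 1.88 × 0.25 / 0.003529 = 133.2 d
Total t = Σ t_i = 499.1 days = 1.366 years.

1.37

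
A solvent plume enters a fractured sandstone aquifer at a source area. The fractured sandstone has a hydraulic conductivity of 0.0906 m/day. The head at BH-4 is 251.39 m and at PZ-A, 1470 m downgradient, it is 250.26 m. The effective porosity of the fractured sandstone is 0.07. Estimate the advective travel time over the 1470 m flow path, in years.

Hydraulic gradient i = (251.39 − 250.26) / 1470 = 1.13 / 1470 = 0.0007687.
Darcy flux q = K · i = 0.09060 × 0.0007687 = 6.964e-05 m/day.
Seepage velocity v = q / n_e = 6.964e-05 / 0.07 = 0.0009949 m/day.
Travel time t = L / v = 1470 / 0.0009949 = 1.477e+06 days = 4045 years.

4050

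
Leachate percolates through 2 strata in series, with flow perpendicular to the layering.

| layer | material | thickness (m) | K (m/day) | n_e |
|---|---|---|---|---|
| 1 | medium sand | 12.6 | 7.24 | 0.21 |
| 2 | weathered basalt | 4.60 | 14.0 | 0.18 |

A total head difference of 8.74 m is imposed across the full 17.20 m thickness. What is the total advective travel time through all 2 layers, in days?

0.822

With flow normal to the layers, continuity requires the same specific discharge q through every layer.
Σ(b_i/K_i) = 12.6/7.24 + 4.60/14.0 = 2.069 d.
q = Δh / Σ(b_i/K_i) = 8.74 / 2.069 = 4.224 m/day.
In each layer the seepage velocity is v_i = q/n_i, so the layer transit time is t_i = b_i·n_i / q:
  layer 1 (medium sand): t_1 = 12.6 × 0.21 / 4.224 = 0.6264 d
  layer 2 (weathered basalt): t_2 = 4.60 × 0.18 / 4.224 = 0.1960 d
Total t = Σ t_i = 0.8224 days.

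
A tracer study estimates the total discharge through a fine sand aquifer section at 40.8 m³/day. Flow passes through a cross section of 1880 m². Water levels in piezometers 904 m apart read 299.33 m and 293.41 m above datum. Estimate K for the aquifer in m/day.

Hydraulic gradient i = (299.33 − 293.41) / 904 = 5.92 / 904 = 0.006549.
From Q = K·A·i, K = Q / (A·i) = 40.8 / (1880 × 0.006549) = 3.314 m/day.

3.31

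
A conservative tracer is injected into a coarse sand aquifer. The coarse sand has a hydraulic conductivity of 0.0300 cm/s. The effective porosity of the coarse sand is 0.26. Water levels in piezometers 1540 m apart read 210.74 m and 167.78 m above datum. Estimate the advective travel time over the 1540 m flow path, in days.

Convert K: 0.0300 cm/s × 864 = 25.92 m/day.
Hydraulic gradient i = (210.74 − 167.78) / 1540 = 42.96 / 1540 = 0.02790.
Darcy flux q = K · i = 25.92 × 0.02790 = 0.7231 m/day.
Seepage velocity v = q / n_e = 0.7231 / 0.26 = 2.781 m/day.
Travel time t = L / v = 1540 / 2.781 = 553.8 days.

554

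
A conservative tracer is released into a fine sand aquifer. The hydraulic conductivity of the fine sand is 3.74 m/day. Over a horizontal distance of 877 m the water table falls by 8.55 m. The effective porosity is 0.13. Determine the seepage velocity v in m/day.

Hydraulic gradient i = Δh / L = 8.55 / 877 = 0.009749.
Darcy flux q = K · i = 3.740 × 0.009749 = 0.03646 m/day.
Seepage velocity v = q / n_e = 0.03646 / 0.13 = 0.2805 m/day.

0.280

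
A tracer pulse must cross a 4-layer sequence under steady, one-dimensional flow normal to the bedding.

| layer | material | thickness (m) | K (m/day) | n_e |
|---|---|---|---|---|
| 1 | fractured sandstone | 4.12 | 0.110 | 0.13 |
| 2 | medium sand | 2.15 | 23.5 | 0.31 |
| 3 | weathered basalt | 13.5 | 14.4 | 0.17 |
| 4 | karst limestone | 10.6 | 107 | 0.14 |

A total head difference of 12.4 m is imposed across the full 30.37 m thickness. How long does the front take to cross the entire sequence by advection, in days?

15.5

With flow normal to the layers, continuity requires the same specific discharge q through every layer.
Σ(b_i/K_i) = 4.12/0.110 + 2.15/23.5 + 13.5/14.4 + 10.6/107 = 38.58 d.
q = Δh / Σ(b_i/K_i) = 12.4 / 38.58 = 0.3214 m/day.
In each layer the seepage velocity is v_i = q/n_i, so the layer transit time is t_i = b_i·n_i / q:
  layer 1 (fractured sandstone): t_1 = 4.12 × 0.13 / 0.3214 = 1.667 d
  layer 2 (medium sand): t_2 = 2.15 × 0.31 / 0.3214 = 2.074 d
  layer 3 (weathered basalt): t_3 = 13.5 × 0.17 / 0.3214 = 7.141 d
  layer 4 (karst limestone): t_4 = 10.6 × 0.14 / 0.3214 = 4.617 d
Total t = Σ t_i = 15.50 days.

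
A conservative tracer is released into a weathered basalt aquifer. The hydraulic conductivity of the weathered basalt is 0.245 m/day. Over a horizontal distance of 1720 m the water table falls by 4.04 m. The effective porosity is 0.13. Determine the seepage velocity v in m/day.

Hydraulic gradient i = Δh / L = 4.04 / 1720 = 0.002349.
Darcy flux q = K · i = 0.2450 × 0.002349 = 0.0005755 m/day.
Seepage velocity v = q / n_e = 0.0005755 / 0.13 = 0.004427 m/day.

0.00443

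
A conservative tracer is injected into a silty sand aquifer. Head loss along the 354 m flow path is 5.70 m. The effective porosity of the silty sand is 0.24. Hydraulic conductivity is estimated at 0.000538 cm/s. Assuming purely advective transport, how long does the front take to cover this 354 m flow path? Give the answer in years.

Convert K: 0.000538 cm/s × 864 = 0.4648 m/day.
Hydraulic gradient i = Δh / L = 5.70 / 354 = 0.01610.
Darcy flux q = K · i = 0.4648 × 0.01610 = 0.007485 m/day.
Seepage velocity v = q / n_e = 0.007485 / 0.24 = 0.03119 m/day.
Travel time t = L / v = 354 / 0.03119 = 11351 days = 31.08 years.

31.1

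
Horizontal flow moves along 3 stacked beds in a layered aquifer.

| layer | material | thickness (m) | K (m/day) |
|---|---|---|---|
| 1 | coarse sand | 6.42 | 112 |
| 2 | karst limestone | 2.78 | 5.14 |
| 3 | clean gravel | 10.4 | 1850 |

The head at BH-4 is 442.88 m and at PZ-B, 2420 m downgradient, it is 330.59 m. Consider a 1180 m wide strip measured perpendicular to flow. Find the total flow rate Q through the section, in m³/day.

1.09e+06

Flow is parallel to layering, so each bed carries its own Darcy discharge and the transmissivities add.
Σ(K_i·b_i) = 112×6.42 + 5.14×2.78 + 1850×10.4 = 19973 m²/day.
Hydraulic gradient i = (442.88 − 330.59) / 2420 = 112.29 / 2420 = 0.04640.
Q = Σ(K_i·b_i) · W · i = 19973 × 1180 × 0.04640 = 1.094e+06 m³/day.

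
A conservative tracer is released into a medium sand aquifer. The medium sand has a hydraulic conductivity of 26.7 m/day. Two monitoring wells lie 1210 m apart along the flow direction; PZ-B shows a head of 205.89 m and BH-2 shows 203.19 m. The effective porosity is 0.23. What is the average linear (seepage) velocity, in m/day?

Hydraulic gradient i = (205.89 − 203.19) / 1210 = 2.7 / 1210 = 0.002231.
Darcy flux q = K · i = 26.70 × 0.002231 = 0.05958 m/day.
Seepage velocity v = q / n_e = 0.05958 / 0.23 = 0.2590 m/day.

0.259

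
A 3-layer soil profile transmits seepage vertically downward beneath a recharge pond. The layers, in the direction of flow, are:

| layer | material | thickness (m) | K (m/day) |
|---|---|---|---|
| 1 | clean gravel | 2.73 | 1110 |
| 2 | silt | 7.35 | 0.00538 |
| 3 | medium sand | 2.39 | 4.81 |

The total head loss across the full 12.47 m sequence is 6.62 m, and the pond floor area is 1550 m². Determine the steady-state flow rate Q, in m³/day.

Flow is perpendicular to layering, so the layers act in series and the equivalent K is the thickness-weighted harmonic mean.
Total thickness L = 2.73 + 7.35 + 2.39 = 12.47 m.
Σ(b_i/K_i) = 2.73/1110 + 7.35/0.00538 + 2.39/4.81 = 1367 d.
K_eq = L / Σ(b_i/K_i) = 12.47 / 1367 = 0.009124 m/day.
Q = K_eq · A · (Δh/L) = 0.009124 × 1550 × (6.62/12.47) = 7.508 m³/day.

7.51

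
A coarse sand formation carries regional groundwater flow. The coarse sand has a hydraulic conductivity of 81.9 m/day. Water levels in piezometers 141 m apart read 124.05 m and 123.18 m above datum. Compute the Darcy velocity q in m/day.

0.505

Hydraulic gradient i = (124.05 − 123.18) / 141 = 0.87 / 141 = 0.006170.
Specific discharge q = K · i = 81.90 × 0.006170 = 0.5053 m/day.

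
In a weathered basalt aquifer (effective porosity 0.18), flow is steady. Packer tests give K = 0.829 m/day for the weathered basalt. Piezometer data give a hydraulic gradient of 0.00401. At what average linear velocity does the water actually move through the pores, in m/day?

Hydraulic gradient i = 0.00401.
Darcy flux q = K · i = 0.8290 × 0.004010 = 0.003324 m/day.
Seepage velocity v = q / n_e = 0.003324 / 0.18 = 0.01847 m/day.

0.0185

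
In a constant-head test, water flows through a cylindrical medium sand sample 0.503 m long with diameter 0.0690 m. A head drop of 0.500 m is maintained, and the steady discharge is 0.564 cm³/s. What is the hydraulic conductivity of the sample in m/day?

Cross-sectional area A = π·(d/2)² = π × (0.0690/2)² = 0.003739 m².
Convert discharge: 0.564 cm³/s = 5.640e-07 m³/s.
Darcy's law rearranged: K = Q·L / (A·Δh) = 5.640e-07 × 0.503 / (0.003739 × 0.500) = 0.0001517 m/s = 13.11 m/day.

13.1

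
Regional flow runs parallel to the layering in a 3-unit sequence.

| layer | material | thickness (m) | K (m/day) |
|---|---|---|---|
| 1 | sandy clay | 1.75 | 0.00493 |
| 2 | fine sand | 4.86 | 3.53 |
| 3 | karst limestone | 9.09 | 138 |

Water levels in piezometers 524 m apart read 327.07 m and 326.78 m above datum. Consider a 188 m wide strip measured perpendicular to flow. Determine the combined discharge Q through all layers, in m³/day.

132

Flow is parallel to layering, so each bed carries its own Darcy discharge and the transmissivities add.
Σ(K_i·b_i) = 0.00493×1.75 + 3.53×4.86 + 138×9.09 = 1272 m²/day.
Hydraulic gradient i = (327.07 − 326.78) / 524 = 0.29 / 524 = 0.0005534.
Q = Σ(K_i·b_i) · W · i = 1272 × 188 × 0.0005534 = 132.3 m³/day.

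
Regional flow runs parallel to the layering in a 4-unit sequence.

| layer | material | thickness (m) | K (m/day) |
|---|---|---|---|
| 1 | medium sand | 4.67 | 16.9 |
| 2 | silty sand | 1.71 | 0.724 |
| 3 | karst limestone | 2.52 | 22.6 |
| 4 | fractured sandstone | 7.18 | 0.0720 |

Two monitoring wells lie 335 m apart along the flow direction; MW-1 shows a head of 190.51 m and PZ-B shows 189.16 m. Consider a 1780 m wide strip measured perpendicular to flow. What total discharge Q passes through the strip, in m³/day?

Flow is parallel to layering, so each bed carries its own Darcy discharge and the transmissivities add.
Σ(K_i·b_i) = 16.9×4.67 + 0.724×1.71 + 22.6×2.52 + 0.0720×7.18 = 137.6 m²/day.
Hydraulic gradient i = (190.51 − 189.16) / 335 = 1.35 / 335 = 0.004030.
Q = Σ(K_i·b_i) · W · i = 137.6 × 1780 × 0.004030 = 987.2 m³/day.

987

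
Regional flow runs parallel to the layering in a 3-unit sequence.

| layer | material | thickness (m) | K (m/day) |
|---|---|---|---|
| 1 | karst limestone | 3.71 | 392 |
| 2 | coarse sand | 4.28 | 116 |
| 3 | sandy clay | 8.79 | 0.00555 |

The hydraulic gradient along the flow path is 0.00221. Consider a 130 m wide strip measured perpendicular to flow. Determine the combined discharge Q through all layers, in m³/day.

560

Flow is parallel to layering, so each bed carries its own Darcy discharge and the transmissivities add.
Σ(K_i·b_i) = 392×3.71 + 116×4.28 + 0.00555×8.79 = 1951 m²/day.
Hydraulic gradient i = 0.00221.
Q = Σ(K_i·b_i) · W · i = 1951 × 130 × 0.002210 = 560.5 m³/day.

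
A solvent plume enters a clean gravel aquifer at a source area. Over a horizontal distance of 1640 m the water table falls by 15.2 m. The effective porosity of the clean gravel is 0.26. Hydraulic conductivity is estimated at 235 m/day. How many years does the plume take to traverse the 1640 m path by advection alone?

Hydraulic gradient i = Δh / L = 15.2 / 1640 = 0.009268.
Darcy flux q = K · i = 235.0 × 0.009268 = 2.178 m/day.
Seepage velocity v = q / n_e = 2.178 / 0.26 = 8.377 m/day.
Travel time t = L / v = 1640 / 8.377 = 195.8 days = 0.5360 years.

0.536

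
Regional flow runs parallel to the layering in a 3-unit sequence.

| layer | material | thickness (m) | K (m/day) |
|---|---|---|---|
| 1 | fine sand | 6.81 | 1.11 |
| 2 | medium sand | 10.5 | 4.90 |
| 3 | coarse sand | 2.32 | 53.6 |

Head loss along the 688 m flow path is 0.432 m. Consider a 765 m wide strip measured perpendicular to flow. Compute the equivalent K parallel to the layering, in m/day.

9.34

Flow is parallel to layering, so each bed carries its own Darcy discharge and the transmissivities add.
Σ(K_i·b_i) = 1.11×6.81 + 4.90×10.5 + 53.6×2.32 = 183.4 m²/day.
Total thickness b = 19.63 m, so K_eq = Σ(K_i·b_i)/b = 9.341 m/day.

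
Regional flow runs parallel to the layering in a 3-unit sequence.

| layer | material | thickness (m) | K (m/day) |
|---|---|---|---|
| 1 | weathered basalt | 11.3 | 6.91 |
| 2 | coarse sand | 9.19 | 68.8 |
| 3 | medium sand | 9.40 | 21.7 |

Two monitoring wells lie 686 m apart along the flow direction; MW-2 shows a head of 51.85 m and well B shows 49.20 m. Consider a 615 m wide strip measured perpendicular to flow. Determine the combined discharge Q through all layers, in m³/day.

2170

Flow is parallel to layering, so each bed carries its own Darcy discharge and the transmissivities add.
Σ(K_i·b_i) = 6.91×11.3 + 68.8×9.19 + 21.7×9.40 = 914.3 m²/day.
Hydraulic gradient i = (51.85 − 49.20) / 686 = 2.65 / 686 = 0.003863.
Q = Σ(K_i·b_i) · W · i = 914.3 × 615 × 0.003863 = 2172 m³/day.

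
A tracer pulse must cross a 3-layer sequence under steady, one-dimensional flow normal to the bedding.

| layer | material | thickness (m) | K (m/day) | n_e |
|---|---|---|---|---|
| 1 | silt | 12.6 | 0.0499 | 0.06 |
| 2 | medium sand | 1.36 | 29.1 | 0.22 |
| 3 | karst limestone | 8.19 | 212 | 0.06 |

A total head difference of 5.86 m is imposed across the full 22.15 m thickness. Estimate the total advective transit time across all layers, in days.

66.7

With flow normal to the layers, continuity requires the same specific discharge q through every layer.
Σ(b_i/K_i) = 12.6/0.0499 + 1.36/29.1 + 8.19/212 = 252.6 d.
q = Δh / Σ(b_i/K_i) = 5.86 / 252.6 = 0.02320 m/day.
In each layer the seepage velocity is v_i = q/n_i, so the layer transit time is t_i = b_i·n_i / q:
  layer 1 (silt): t_1 = 12.6 × 0.06 / 0.02320 = 32.59 d
  layer 2 (medium sand): t_2 = 1.36 × 0.22 / 0.02320 = 12.90 d
  layer 3 (karst limestone): t_3 = 8.19 × 0.06 / 0.02320 = 21.18 d
Total t = Σ t_i = 66.66 days.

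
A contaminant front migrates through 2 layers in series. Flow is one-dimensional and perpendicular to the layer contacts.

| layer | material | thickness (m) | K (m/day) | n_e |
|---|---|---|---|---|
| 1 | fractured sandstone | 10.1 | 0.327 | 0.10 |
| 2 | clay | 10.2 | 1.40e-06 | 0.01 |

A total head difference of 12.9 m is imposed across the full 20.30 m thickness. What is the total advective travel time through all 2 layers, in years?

1720

With flow normal to the layers, continuity requires the same specific discharge q through every layer.
Σ(b_i/K_i) = 10.1/0.327 + 10.2/1.40e-06 = 7.286e+06 d.
q = Δh / Σ(b_i/K_i) = 12.9 / 7.286e+06 = 1.771e-06 m/day.
In each layer the seepage velocity is v_i = q/n_i, so the layer transit time is t_i = b_i·n_i / q:
  layer 1 (fractured sandstone): t_1 = 10.1 × 0.10 / 1.771e-06 = 5.704e+05 d
  layer 2 (clay): t_2 = 10.2 × 0.01 / 1.771e-06 = 57608 d
Total t = Σ t_i = 6.280e+05 days = 1719 years.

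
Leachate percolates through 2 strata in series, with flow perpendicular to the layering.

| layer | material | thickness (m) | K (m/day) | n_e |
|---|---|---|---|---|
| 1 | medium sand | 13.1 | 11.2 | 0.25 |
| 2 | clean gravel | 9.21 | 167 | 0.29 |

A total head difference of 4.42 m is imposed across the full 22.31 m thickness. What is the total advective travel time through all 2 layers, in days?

1.65

With flow normal to the layers, continuity requires the same specific discharge q through every layer.
Σ(b_i/K_i) = 13.1/11.2 + 9.21/167 = 1.225 d.
q = Δh / Σ(b_i/K_i) = 4.42 / 1.225 = 3.609 m/day.
In each layer the seepage velocity is v_i = q/n_i, so the layer transit time is t_i = b_i·n_i / q:
  layer 1 (medium sand): t_1 = 13.1 × 0.25 / 3.609 = 0.9075 d
  layer 2 (clean gravel): t_2 = 9.21 × 0.29 / 3.609 = 0.7401 d
Total t = Σ t_i = 1.648 days.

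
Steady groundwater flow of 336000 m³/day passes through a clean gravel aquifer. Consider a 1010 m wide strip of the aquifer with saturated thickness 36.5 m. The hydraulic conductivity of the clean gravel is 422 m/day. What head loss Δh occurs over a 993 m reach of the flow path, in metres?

Cross-sectional area A = 1010 × 36.5 = 36865 m².
From Q = K·A·i, i = Q / (K·A) = 336000 / (422.0 × 36865) = 0.02160.
Head loss Δh = i · L = 0.02160 × 993 = 21.45 m.

21.4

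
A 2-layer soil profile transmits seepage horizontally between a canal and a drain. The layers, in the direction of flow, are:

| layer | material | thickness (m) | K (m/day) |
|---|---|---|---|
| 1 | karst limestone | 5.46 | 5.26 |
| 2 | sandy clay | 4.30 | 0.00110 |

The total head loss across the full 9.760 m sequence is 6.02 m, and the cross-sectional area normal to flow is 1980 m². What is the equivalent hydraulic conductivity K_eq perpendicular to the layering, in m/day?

0.00250

Flow is perpendicular to layering, so the layers act in series and the equivalent K is the thickness-weighted harmonic mean.
Total thickness L = 5.46 + 4.30 = 9.760 m.
Σ(b_i/K_i) = 5.46/5.26 + 4.30/0.00110 = 3910 d.
K_eq = L / Σ(b_i/K_i) = 9.760 / 3910 = 0.002496 m/day.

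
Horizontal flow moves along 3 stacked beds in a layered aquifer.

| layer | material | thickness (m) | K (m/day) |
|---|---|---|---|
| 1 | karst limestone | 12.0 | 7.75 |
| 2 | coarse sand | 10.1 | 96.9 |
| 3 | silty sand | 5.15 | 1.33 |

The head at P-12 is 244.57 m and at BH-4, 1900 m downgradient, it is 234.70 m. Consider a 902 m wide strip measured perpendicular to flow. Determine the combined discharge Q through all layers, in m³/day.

5050

Flow is parallel to layering, so each bed carries its own Darcy discharge and the transmissivities add.
Σ(K_i·b_i) = 7.75×12.0 + 96.9×10.1 + 1.33×5.15 = 1079 m²/day.
Hydraulic gradient i = (244.57 − 234.70) / 1900 = 9.87 / 1900 = 0.005195.
Q = Σ(K_i·b_i) · W · i = 1079 × 902 × 0.005195 = 5054 m³/day.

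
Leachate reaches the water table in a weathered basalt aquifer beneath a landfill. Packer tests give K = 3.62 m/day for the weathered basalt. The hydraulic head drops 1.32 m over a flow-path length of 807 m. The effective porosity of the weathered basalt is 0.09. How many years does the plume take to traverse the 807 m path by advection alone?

Hydraulic gradient i = Δh / L = 1.32 / 807 = 0.001636.
Darcy flux q = K · i = 3.620 × 0.001636 = 0.005921 m/day.
Seepage velocity v = q / n_e = 0.005921 / 0.09 = 0.06579 m/day.
Travel time t = L / v = 807 / 0.06579 = 12266 days = 33.58 years.

33.6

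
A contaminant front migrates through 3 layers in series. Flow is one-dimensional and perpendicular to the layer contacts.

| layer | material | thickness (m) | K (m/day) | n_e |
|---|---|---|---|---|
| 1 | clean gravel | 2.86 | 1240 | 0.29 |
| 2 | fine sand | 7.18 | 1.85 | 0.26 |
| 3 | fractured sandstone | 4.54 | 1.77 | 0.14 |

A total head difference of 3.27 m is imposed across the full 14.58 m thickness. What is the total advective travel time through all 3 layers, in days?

6.57

With flow normal to the layers, continuity requires the same specific discharge q through every layer.
Σ(b_i/K_i) = 2.86/1240 + 7.18/1.85 + 4.54/1.77 = 6.448 d.
q = Δh / Σ(b_i/K_i) = 3.27 / 6.448 = 0.5071 m/day.
In each layer the seepage velocity is v_i = q/n_i, so the layer transit time is t_i = b_i·n_i / q:
  layer 1 (clean gravel): t_1 = 2.86 × 0.29 / 0.5071 = 1.636 d
  layer 2 (fine sand): t_2 = 7.18 × 0.26 / 0.5071 = 3.681 d
  layer 3 (fractured sandstone): t_3 = 4.54 × 0.14 / 0.5071 = 1.253 d
Total t = Σ t_i = 6.570 days.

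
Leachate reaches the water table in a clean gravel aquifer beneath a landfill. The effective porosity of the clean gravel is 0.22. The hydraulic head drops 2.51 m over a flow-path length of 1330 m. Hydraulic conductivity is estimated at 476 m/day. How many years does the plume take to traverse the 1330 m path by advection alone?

0.892

Hydraulic gradient i = Δh / L = 2.51 / 1330 = 0.001887.
Darcy flux q = K · i = 476.0 × 0.001887 = 0.8983 m/day.
Seepage velocity v = q / n_e = 0.8983 / 0.22 = 4.083 m/day.
Travel time t = L / v = 1330 / 4.083 = 325.7 days = 0.8918 years.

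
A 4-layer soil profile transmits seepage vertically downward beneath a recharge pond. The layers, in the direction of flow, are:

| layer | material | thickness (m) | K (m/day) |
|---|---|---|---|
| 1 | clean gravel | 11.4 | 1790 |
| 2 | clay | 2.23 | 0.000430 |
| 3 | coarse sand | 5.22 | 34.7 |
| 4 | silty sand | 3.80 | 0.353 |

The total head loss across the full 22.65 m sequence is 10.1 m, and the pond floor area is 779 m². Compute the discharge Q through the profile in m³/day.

Flow is perpendicular to layering, so the layers act in series and the equivalent K is the thickness-weighted harmonic mean.
Total thickness L = 11.4 + 2.23 + 5.22 + 3.80 = 22.65 m.
Σ(b_i/K_i) = 11.4/1790 + 2.23/0.000430 + 5.22/34.7 + 3.80/0.353 = 5197 d.
K_eq = L / Σ(b_i/K_i) = 22.65 / 5197 = 0.004358 m/day.
Q = K_eq · A · (Δh/L) = 0.004358 × 779 × (10.1/22.65) = 1.514 m³/day.

1.51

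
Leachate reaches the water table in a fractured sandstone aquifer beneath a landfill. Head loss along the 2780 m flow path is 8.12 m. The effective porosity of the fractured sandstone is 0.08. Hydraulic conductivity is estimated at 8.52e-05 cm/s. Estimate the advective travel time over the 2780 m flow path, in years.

2830

Convert K: 8.52e-05 cm/s × 864 = 0.07361 m/day.
Hydraulic gradient i = Δh / L = 8.12 / 2780 = 0.002921.
Darcy flux q = K · i = 0.07361 × 0.002921 = 0.0002150 m/day.
Seepage velocity v = q / n_e = 0.0002150 / 0.08 = 0.002688 m/day.
Travel time t = L / v = 2780 / 0.002688 = 1.034e+06 days = 2832 years.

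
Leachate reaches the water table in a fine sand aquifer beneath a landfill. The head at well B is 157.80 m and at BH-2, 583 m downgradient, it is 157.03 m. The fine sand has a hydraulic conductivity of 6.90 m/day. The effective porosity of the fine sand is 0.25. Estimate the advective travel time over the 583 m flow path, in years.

43.8

Hydraulic gradient i = (157.80 − 157.03) / 583 = 0.77 / 583 = 0.001321.
Darcy flux q = K · i = 6.900 × 0.001321 = 0.009113 m/day.
Seepage velocity v = q / n_e = 0.009113 / 0.25 = 0.03645 m/day.
Travel time t = L / v = 583 / 0.03645 = 15993 days = 43.79 years.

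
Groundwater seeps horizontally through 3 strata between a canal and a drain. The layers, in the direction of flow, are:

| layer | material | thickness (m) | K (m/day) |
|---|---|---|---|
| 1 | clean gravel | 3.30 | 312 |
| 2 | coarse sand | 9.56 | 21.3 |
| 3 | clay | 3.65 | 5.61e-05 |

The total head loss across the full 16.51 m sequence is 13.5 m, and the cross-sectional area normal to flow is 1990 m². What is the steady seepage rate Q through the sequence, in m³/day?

Flow is perpendicular to layering, so the layers act in series and the equivalent K is the thickness-weighted harmonic mean.
Total thickness L = 3.30 + 9.56 + 3.65 = 16.51 m.
Σ(b_i/K_i) = 3.30/312 + 9.56/21.3 + 3.65/5.61e-05 = 65063 d.
K_eq = L / Σ(b_i/K_i) = 16.51 / 65063 = 0.0002538 m/day.
Q = K_eq · A · (Δh/L) = 0.0002538 × 1990 × (13.5/16.51) = 0.4129 m³/day.

0.413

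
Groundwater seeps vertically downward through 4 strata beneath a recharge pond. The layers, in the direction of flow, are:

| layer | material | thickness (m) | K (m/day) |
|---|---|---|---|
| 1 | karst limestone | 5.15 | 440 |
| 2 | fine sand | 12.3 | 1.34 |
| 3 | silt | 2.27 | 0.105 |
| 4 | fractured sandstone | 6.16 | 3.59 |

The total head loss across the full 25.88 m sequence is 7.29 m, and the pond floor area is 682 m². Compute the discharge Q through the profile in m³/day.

153

Flow is perpendicular to layering, so the layers act in series and the equivalent K is the thickness-weighted harmonic mean.
Total thickness L = 5.15 + 12.3 + 2.27 + 6.16 = 25.88 m.
Σ(b_i/K_i) = 5.15/440 + 12.3/1.34 + 2.27/0.105 + 6.16/3.59 = 32.53 d.
K_eq = L / Σ(b_i/K_i) = 25.88 / 32.53 = 0.7957 m/day.
Q = K_eq · A · (Δh/L) = 0.7957 × 682 × (7.29/25.88) = 152.9 m³/day.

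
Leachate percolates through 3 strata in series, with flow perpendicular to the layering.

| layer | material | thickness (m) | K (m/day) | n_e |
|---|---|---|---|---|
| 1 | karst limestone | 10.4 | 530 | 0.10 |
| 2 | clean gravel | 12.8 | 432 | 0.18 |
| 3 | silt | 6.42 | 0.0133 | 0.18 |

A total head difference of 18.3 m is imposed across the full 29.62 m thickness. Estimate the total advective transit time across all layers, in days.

With flow normal to the layers, continuity requires the same specific discharge q through every layer.
Σ(b_i/K_i) = 10.4/530 + 12.8/432 + 6.42/0.0133 = 482.8 d.
q = Δh / Σ(b_i/K_i) = 18.3 / 482.8 = 0.03791 m/day.
In each layer the seepage velocity is v_i = q/n_i, so the layer transit time is t_i = b_i·n_i / q:
  layer 1 (karst limestone): t_1 = 10.4 × 0.10 / 0.03791 = 27.44 d
  layer 2 (clean gravel): t_2 = 12.8 × 0.18 / 0.03791 = 60.78 d
  layer 3 (silt): t_3 = 6.42 × 0.18 / 0.03791 = 30.48 d
Total t = Σ t_i = 118.7 days.

119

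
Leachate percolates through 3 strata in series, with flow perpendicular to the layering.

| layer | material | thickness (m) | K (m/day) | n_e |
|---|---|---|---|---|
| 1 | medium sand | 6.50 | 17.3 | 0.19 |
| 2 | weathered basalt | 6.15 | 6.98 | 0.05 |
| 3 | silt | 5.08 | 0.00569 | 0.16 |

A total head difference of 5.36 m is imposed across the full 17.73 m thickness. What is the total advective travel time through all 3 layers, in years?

1.08

With flow normal to the layers, continuity requires the same specific discharge q through every layer.
Σ(b_i/K_i) = 6.50/17.3 + 6.15/6.98 + 5.08/0.00569 = 894.1 d.
q = Δh / Σ(b_i/K_i) = 5.36 / 894.1 = 0.005995 m/day.
In each layer the seepage velocity is v_i = q/n_i, so the layer transit time is t_i = b_i·n_i / q:
  layer 1 (medium sand): t_1 = 6.50 × 0.19 / 0.005995 = 206.0 d
  layer 2 (weathered basalt): t_2 = 6.15 × 0.05 / 0.005995 = 51.29 d
  layer 3 (silt): t_3 = 5.08 × 0.16 / 0.005995 = 135.6 d
Total t = Σ t_i = 392.9 days = 1.076 years.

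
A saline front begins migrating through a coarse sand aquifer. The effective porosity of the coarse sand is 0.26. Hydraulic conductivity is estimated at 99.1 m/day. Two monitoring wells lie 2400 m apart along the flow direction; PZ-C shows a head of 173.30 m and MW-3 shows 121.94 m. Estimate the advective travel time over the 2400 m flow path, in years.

Hydraulic gradient i = (173.30 − 121.94) / 2400 = 51.36 / 2400 = 0.02140.
Darcy flux q = K · i = 99.10 × 0.02140 = 2.121 m/day.
Seepage velocity v = q / n_e = 2.121 / 0.26 = 8.157 m/day.
Travel time t = L / v = 2400 / 8.157 = 294.2 days = 0.8056 years.

0.806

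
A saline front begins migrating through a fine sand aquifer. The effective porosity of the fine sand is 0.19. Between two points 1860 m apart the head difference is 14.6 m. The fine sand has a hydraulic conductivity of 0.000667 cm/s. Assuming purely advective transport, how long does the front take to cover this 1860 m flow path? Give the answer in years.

214

Convert K: 0.000667 cm/s × 864 = 0.5763 m/day.
Hydraulic gradient i = Δh / L = 14.6 / 1860 = 0.007849.
Darcy flux q = K · i = 0.5763 × 0.007849 = 0.004524 m/day.
Seepage velocity v = q / n_e = 0.004524 / 0.19 = 0.02381 m/day.
Travel time t = L / v = 1860 / 0.02381 = 78124 days = 213.9 years.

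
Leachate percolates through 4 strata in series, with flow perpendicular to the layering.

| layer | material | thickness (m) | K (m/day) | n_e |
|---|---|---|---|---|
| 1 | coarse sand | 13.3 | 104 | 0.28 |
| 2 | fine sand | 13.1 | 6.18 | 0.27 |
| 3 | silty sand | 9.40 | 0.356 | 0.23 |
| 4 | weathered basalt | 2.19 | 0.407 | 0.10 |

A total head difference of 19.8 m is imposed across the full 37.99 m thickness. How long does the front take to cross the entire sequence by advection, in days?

With flow normal to the layers, continuity requires the same specific discharge q through every layer.
Σ(b_i/K_i) = 13.3/104 + 13.1/6.18 + 9.40/0.356 + 2.19/0.407 = 34.03 d.
q = Δh / Σ(b_i/K_i) = 19.8 / 34.03 = 0.5818 m/day.
In each layer the seepage velocity is v_i = q/n_i, so the layer transit time is t_i = b_i·n_i / q:
  layer 1 (coarse sand): t_1 = 13.3 × 0.28 / 0.5818 = 6.401 d
  layer 2 (fine sand): t_2 = 13.1 × 0.27 / 0.5818 = 6.080 d
  layer 3 (silty sand): t_3 = 9.40 × 0.23 / 0.5818 = 3.716 d
  layer 4 (weathered basalt): t_4 = 2.19 × 0.10 / 0.5818 = 0.3764 d
Total t = Σ t_i = 16.57 days.

16.6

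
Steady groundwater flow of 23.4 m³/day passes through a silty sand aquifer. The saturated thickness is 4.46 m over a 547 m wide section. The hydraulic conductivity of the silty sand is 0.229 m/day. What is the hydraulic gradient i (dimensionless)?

0.0419

Cross-sectional area A = 547 × 4.46 = 2440 m².
From Q = K·A·i, i = Q / (K·A) = 23.4 / (0.2290 × 2440) = 0.04188.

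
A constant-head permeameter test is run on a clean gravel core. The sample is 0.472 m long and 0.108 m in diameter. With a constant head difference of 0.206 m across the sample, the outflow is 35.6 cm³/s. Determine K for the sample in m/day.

769

Cross-sectional area A = π·(d/2)² = π × (0.108/2)² = 0.009161 m².
Convert discharge: 35.6 cm³/s = 3.560e-05 m³/s.
Darcy's law rearranged: K = Q·L / (A·Δh) = 3.560e-05 × 0.472 / (0.009161 × 0.206) = 0.008904 m/s = 769.3 m/day.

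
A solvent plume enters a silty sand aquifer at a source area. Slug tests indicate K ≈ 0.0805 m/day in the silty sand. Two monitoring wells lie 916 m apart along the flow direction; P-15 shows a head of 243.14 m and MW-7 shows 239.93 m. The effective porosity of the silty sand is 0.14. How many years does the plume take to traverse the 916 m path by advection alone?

Hydraulic gradient i = (243.14 − 239.93) / 916 = 3.21 / 916 = 0.003504.
Darcy flux q = K · i = 0.08050 × 0.003504 = 0.0002821 m/day.
Seepage velocity v = q / n_e = 0.0002821 / 0.14 = 0.002015 m/day.
Travel time t = L / v = 916 / 0.002015 = 4.546e+05 days = 1245 years.

1240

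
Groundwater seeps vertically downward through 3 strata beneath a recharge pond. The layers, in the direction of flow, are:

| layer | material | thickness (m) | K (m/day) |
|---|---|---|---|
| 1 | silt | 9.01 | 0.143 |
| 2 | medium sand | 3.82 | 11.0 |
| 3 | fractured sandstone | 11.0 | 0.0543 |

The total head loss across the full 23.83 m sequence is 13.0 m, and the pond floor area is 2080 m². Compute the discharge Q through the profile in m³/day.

102

Flow is perpendicular to layering, so the layers act in series and the equivalent K is the thickness-weighted harmonic mean.
Total thickness L = 9.01 + 3.82 + 11.0 = 23.83 m.
Σ(b_i/K_i) = 9.01/0.143 + 3.82/11.0 + 11.0/0.0543 = 265.9 d.
K_eq = L / Σ(b_i/K_i) = 23.83 / 265.9 = 0.08961 m/day.
Q = K_eq · A · (Δh/L) = 0.08961 × 2080 × (13.0/23.83) = 101.7 m³/day.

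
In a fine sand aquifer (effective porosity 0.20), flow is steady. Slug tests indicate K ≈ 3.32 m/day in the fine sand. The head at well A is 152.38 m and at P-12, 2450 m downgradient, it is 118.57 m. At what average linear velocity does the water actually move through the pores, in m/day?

Hydraulic gradient i = (152.38 − 118.57) / 2450 = 33.81 / 2450 = 0.01380.
Darcy flux q = K · i = 3.320 × 0.01380 = 0.04582 m/day.
Seepage velocity v = q / n_e = 0.04582 / 0.20 = 0.2291 m/day.

0.229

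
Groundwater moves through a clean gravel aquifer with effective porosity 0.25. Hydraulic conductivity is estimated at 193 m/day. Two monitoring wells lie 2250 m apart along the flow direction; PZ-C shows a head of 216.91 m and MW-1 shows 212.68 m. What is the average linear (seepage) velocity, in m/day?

Hydraulic gradient i = (216.91 − 212.68) / 2250 = 4.23 / 2250 = 0.001880.
Darcy flux q = K · i = 193.0 × 0.001880 = 0.3628 m/day.
Seepage velocity v = q / n_e = 0.3628 / 0.25 = 1.451 m/day.

1.45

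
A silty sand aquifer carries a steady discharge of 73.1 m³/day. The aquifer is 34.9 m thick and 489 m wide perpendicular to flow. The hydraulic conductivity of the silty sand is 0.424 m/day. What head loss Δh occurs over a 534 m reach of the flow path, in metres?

5.39

Cross-sectional area A = 489 × 34.9 = 17066 m².
From Q = K·A·i, i = Q / (K·A) = 73.1 / (0.4240 × 17066) = 0.01010.
Head loss Δh = i · L = 0.01010 × 534 = 5.395 m.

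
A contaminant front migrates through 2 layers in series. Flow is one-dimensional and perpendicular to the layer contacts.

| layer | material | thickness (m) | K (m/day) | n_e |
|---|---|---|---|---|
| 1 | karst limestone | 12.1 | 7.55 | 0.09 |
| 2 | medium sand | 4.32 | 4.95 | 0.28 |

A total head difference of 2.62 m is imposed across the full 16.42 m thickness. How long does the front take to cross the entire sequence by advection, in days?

2.17

With flow normal to the layers, continuity requires the same specific discharge q through every layer.
Σ(b_i/K_i) = 12.1/7.55 + 4.32/4.95 = 2.475 d.
q = Δh / Σ(b_i/K_i) = 2.62 / 2.475 = 1.058 m/day.
In each layer the seepage velocity is v_i = q/n_i, so the layer transit time is t_i = b_i·n_i / q:
  layer 1 (karst limestone): t_1 = 12.1 × 0.09 / 1.058 = 1.029 d
  layer 2 (medium sand): t_2 = 4.32 × 0.28 / 1.058 = 1.143 d
Total t = Σ t_i = 2.172 days.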